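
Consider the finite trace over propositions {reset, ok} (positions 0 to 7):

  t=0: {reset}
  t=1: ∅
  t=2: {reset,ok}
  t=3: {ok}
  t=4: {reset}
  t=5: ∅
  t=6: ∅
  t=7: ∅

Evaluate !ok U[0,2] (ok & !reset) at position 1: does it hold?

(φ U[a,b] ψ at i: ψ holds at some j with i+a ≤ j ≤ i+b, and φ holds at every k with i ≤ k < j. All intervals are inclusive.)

False

Need some j in [1,3] with (ok & !reset), and !ok at every k in [1,j-1].
  j=1: (ok & !reset) false.
  j=2: (ok & !reset) false.
  j=3: (ok & !reset) holds, but !ok fails at k=2 → not this j.
No j in the window works → until fails.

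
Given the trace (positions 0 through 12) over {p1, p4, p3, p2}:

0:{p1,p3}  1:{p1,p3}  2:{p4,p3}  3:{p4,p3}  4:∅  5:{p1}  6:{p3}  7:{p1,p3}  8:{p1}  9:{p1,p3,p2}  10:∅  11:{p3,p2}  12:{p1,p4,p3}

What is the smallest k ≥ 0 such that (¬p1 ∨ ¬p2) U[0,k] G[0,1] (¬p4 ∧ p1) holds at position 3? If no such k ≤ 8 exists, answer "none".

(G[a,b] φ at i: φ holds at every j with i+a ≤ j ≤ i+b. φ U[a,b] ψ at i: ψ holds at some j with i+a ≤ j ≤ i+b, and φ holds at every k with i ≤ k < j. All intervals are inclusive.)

4

Need earliest j ≥ 3 with G[0,1] (¬p4 ∧ p1), and (¬p1 ∨ ¬p2) at every k in [3,j-1].
  j=3: rhs fails.
  j=4: rhs fails.
  j=5: rhs fails.
  j=6: rhs fails.
  j=7: rhs holds; lhs holds on [3,6]. k = 4.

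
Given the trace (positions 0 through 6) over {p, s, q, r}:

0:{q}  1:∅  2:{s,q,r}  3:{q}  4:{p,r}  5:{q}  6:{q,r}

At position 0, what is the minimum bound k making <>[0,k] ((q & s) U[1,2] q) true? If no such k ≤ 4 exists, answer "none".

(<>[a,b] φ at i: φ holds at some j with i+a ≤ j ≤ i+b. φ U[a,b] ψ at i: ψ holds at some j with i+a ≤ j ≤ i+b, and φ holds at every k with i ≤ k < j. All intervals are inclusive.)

Scan j = 0,1,… for ((q & s) U[1,2] q):
  j=0: fails
  j=1: fails
  j=2: holds
First hit at j=2, so smallest k = 2-0 = 2.

2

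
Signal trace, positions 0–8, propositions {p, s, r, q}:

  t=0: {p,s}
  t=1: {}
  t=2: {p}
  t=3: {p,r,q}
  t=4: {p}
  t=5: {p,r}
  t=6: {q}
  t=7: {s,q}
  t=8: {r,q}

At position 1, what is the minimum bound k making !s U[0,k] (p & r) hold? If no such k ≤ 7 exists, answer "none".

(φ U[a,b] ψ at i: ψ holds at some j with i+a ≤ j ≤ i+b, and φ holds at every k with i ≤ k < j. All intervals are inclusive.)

2

Need earliest j ≥ 1 with (p & r), and !s at every k in [1,j-1].
  j=1: rhs fails.
  j=2: rhs fails.
  j=3: rhs holds; lhs holds on [1,2]. k = 2.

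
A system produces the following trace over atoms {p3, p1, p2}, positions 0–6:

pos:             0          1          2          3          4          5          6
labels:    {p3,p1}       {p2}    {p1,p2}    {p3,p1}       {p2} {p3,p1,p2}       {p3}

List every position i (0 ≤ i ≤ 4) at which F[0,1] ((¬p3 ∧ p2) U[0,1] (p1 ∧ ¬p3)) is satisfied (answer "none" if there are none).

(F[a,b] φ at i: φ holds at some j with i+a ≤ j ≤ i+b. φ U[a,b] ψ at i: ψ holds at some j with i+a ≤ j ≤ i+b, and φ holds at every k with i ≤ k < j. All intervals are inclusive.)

0, 1, 2

Evaluate at each i in [0,4]:
  i=0: ✓ (witness j=1)
  i=1: ✓ (witness j=1)
  i=2: ✓ (witness j=2)
  i=3: ✗ (none in [3,4])
  i=4: ✗ (none in [4,5])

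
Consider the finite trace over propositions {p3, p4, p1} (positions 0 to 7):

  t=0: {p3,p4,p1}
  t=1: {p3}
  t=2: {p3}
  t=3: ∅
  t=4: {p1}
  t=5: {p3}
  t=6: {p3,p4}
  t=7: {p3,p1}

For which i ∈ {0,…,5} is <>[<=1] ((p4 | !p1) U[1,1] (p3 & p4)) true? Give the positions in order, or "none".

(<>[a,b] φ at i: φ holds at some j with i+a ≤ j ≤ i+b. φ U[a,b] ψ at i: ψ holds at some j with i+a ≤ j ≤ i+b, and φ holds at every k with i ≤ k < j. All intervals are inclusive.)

Evaluate at each i in [0,5]:
  i=0: ✗ (none in [0,1])
  i=1: ✗ (none in [1,2])
  i=2: ✗ (none in [2,3])
  i=3: ✗ (none in [3,4])
  i=4: ✓ (witness j=5)
  i=5: ✓ (witness j=5)

4, 5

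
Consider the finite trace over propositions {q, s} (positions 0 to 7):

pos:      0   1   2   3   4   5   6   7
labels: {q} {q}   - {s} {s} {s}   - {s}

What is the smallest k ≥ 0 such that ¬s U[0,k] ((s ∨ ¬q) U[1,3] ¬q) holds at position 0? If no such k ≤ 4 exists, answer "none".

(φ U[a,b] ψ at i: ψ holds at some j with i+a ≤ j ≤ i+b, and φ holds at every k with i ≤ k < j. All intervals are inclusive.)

2

Need earliest j ≥ 0 with ((s ∨ ¬q) U[1,3] ¬q), and ¬s at every k in [0,j-1].
  j=0: rhs fails.
  j=1: rhs fails.
  j=2: rhs holds; lhs holds on [0,1]. k = 2.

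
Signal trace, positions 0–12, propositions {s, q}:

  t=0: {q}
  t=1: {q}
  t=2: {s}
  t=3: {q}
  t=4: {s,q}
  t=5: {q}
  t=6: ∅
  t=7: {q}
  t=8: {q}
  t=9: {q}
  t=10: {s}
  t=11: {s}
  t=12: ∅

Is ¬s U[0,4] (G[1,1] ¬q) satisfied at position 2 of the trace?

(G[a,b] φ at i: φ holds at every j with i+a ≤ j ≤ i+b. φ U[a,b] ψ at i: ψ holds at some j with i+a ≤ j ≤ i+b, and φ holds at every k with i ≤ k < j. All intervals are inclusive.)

Need some j in [2,6] with G[1,1] ¬q, and ¬s at every k in [2,j-1].
  j=2: G[1,1] ¬q — fails at 3.
  j=3: G[1,1] ¬q — fails at 4.
  j=4: G[1,1] ¬q — fails at 5.
  j=5: G[1,1] ¬q holds, but ¬s fails at k=2 → not this j.
  j=6: G[1,1] ¬q — fails at 7.
No j in the window works → until fails.

False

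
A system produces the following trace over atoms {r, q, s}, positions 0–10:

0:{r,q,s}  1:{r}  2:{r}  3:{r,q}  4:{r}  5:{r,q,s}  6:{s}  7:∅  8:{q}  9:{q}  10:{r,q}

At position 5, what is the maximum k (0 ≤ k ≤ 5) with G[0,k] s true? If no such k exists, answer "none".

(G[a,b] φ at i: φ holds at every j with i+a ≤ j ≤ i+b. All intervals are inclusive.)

1

s must hold from j=5 onward; find where it first fails.
  j=5: holds
  j=6: holds
  j=7: fails
Holds on [5,6], so largest k = 1.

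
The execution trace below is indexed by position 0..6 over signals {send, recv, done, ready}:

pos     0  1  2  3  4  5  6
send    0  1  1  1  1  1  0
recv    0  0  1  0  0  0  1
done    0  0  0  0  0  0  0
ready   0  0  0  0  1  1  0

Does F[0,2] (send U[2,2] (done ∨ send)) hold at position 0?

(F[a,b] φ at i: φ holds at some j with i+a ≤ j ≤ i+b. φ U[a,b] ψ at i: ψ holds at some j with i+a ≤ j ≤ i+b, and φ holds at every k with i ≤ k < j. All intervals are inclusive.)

True

Check (send U[2,2] (done ∨ send)) at each j in [0,2]:
  j=0: fails
  j=1: holds
  j=2: holds
Found at j=1 → formula holds.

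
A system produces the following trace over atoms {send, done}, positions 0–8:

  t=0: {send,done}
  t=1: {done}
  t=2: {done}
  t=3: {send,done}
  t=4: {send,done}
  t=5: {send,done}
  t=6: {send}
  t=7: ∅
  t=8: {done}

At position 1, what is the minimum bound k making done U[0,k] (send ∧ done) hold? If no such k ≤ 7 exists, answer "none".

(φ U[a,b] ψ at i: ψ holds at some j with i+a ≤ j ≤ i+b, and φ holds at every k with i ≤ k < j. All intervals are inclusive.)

2

Need earliest j ≥ 1 with (send ∧ done), and done at every k in [1,j-1].
  j=1: rhs fails.
  j=2: rhs fails.
  j=3: rhs holds; lhs holds on [1,2]. k = 2.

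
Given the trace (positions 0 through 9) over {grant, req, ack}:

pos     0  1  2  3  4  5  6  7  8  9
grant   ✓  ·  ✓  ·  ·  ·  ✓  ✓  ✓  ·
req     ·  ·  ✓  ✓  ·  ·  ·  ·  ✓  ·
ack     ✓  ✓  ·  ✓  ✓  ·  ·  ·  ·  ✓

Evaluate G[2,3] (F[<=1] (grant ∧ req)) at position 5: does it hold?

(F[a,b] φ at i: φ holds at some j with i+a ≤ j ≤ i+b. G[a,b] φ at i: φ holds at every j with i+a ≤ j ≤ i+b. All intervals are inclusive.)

True

Check F[<=1] (grant ∧ req) at every j in [7,8]:
  j=7: holds (witness at 8)
  j=8: holds (witness at 8)
All positions satisfy it → formula holds.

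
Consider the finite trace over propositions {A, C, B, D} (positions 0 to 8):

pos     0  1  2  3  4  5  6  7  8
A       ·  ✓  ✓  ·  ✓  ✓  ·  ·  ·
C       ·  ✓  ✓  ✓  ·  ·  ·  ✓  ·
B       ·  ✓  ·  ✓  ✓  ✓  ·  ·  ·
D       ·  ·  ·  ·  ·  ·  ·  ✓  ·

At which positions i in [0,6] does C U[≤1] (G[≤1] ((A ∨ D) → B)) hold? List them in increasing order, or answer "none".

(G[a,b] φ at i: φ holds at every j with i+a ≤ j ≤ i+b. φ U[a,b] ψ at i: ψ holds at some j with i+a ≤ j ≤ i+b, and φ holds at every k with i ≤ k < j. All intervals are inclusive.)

Evaluate at each i in [0,6]:
  i=0: ✓ (rhs at j=0)
  i=1: ✗ (no rhs in [1,2])
  i=2: ✓ (rhs at j=3; lhs holds on [2,2])
  i=3: ✓ (rhs at j=3)
  i=4: ✓ (rhs at j=4)
  i=5: ✓ (rhs at j=5)
  i=6: ✗ (no rhs in [6,7])

0, 2, 3, 4, 5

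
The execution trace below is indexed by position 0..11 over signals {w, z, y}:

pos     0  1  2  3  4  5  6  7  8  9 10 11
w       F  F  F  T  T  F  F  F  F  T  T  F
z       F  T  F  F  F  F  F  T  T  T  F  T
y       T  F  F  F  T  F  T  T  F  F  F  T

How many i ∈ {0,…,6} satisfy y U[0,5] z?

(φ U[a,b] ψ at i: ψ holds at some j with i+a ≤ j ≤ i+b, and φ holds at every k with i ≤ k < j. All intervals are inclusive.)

3

Evaluate at each i in [0,6]:
  i=0: ✓ (rhs at j=1; lhs holds on [0,0])
  i=1: ✓ (rhs at j=1)
  i=2: ✗ (lhs fails at k=2 before rhs at j=7)
  i=3: ✗ (lhs fails at k=3 before rhs at j=7)
  i=4: ✗ (lhs fails at k=5 before rhs at j=7)
  i=5: ✗ (lhs fails at k=5 before rhs at j=7)
  i=6: ✓ (rhs at j=7; lhs holds on [6,6])
Positions where it holds: {0, 1, 6} → 3.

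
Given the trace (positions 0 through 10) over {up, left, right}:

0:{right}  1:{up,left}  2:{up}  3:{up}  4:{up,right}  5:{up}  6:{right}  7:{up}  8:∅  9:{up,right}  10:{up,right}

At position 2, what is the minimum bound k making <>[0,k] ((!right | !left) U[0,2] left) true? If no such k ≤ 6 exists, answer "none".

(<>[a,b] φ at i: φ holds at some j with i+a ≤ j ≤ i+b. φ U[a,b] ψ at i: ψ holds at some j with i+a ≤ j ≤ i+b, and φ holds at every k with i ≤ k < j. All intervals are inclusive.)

Scan j = 2,3,… for ((!right | !left) U[0,2] left):
  j=2: fails
  j=3: fails
  j=4: fails
  j=5: fails
  j=6: fails
  j=7: fails
  j=8: fails
No j in [2,8] satisfies it → none.

none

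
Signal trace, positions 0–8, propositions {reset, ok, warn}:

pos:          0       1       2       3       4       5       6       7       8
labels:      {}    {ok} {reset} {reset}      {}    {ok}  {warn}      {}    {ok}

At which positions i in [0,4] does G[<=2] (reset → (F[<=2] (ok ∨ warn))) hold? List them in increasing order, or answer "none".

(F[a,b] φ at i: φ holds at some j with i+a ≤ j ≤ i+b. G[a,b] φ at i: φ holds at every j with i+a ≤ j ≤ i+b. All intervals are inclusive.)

3, 4

Evaluate at each i in [0,4]:
  i=0: ✗ (fails at j=2)
  i=1: ✗ (fails at j=2)
  i=2: ✗ (fails at j=2)
  i=3: ✓ (all of [3,5])
  i=4: ✓ (all of [4,6])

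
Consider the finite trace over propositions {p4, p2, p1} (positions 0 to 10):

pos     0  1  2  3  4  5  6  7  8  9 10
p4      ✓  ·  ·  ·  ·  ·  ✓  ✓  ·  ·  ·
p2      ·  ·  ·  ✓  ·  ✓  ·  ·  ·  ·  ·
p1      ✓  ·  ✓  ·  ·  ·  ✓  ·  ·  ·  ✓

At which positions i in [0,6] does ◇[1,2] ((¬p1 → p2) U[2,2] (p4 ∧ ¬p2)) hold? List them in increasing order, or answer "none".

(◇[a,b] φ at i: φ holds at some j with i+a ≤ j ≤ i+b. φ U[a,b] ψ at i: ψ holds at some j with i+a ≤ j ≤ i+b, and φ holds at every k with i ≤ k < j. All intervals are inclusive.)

Evaluate at each i in [0,6]:
  i=0: ✗ (none in [1,2])
  i=1: ✗ (none in [2,3])
  i=2: ✗ (none in [3,4])
  i=3: ✓ (witness j=5)
  i=4: ✓ (witness j=5)
  i=5: ✗ (none in [6,7])
  i=6: ✗ (none in [7,8])

3, 4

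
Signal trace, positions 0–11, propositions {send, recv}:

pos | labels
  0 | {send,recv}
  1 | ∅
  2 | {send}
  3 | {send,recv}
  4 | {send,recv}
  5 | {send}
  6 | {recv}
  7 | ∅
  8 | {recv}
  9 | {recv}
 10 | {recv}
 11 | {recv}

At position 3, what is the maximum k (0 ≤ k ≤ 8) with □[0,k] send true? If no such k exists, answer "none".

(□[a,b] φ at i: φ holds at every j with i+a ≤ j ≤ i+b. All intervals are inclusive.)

send must hold from j=3 onward; find where it first fails.
  j=3: holds
  j=4: holds
  j=5: holds
  j=6: fails
Holds on [3,5], so largest k = 2.

2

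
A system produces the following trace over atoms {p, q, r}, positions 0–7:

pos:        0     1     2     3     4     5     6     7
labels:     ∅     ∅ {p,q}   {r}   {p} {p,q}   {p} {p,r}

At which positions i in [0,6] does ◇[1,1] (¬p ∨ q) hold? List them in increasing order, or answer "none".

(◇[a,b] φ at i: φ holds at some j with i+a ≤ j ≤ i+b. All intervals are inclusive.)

Evaluate at each i in [0,6]:
  i=0: ✓ (witness j=1)
  i=1: ✓ (witness j=2)
  i=2: ✓ (witness j=3)
  i=3: ✗ (none in [4,4])
  i=4: ✓ (witness j=5)
  i=5: ✗ (none in [6,6])
  i=6: ✗ (none in [7,7])

0, 1, 2, 4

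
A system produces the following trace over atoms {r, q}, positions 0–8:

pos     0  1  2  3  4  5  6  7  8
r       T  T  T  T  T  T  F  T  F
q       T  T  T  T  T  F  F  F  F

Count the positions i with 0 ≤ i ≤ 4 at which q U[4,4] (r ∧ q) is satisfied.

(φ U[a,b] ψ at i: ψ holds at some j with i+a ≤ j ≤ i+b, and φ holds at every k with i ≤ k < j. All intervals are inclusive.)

Evaluate at each i in [0,4]:
  i=0: ✓ (rhs at j=4; lhs holds on [0,3])
  i=1: ✗ (no rhs in [5,5])
  i=2: ✗ (no rhs in [6,6])
  i=3: ✗ (no rhs in [7,7])
  i=4: ✗ (no rhs in [8,8])
Positions where it holds: {0} → 1.

1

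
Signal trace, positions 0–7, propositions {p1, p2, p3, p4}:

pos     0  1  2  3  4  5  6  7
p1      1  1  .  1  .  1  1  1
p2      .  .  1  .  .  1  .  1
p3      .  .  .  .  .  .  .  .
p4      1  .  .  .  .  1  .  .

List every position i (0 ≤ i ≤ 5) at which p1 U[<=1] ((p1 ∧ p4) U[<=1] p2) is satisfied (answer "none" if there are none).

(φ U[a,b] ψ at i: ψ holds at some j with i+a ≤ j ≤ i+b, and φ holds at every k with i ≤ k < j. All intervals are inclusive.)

Evaluate at each i in [0,5]:
  i=0: ✗ (no rhs in [0,1])
  i=1: ✓ (rhs at j=2; lhs holds on [1,1])
  i=2: ✓ (rhs at j=2)
  i=3: ✗ (no rhs in [3,4])
  i=4: ✗ (lhs fails at k=4 before rhs at j=5)
  i=5: ✓ (rhs at j=5)

1, 2, 5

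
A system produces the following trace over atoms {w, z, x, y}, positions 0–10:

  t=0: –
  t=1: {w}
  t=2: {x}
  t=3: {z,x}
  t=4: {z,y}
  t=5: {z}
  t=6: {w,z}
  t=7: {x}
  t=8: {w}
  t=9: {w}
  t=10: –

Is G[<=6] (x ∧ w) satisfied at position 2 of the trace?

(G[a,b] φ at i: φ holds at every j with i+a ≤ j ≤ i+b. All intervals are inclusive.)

Check (x ∧ w) at every j in [2,8]:
  j=2: false
  j=3: false
  j=4: false
  j=5: false
  j=6: false
  j=7: false
  j=8: false
Fails at j=2 → formula fails.

Does not hold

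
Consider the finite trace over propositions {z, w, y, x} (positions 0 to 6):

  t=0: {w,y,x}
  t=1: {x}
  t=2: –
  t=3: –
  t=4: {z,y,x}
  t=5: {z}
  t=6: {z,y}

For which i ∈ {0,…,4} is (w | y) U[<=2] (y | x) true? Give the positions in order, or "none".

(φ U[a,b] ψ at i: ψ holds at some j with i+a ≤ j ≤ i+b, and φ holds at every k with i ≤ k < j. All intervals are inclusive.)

Evaluate at each i in [0,4]:
  i=0: ✓ (rhs at j=0)
  i=1: ✓ (rhs at j=1)
  i=2: ✗ (lhs fails at k=2 before rhs at j=4)
  i=3: ✗ (lhs fails at k=3 before rhs at j=4)
  i=4: ✓ (rhs at j=4)

0, 1, 4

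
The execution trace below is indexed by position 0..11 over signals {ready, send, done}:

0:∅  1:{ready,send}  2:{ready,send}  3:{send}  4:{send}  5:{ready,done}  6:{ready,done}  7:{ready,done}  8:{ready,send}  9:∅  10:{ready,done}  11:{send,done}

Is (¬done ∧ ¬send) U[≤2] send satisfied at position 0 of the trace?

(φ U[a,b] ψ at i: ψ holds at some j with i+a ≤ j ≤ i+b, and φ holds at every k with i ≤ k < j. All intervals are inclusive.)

Holds

Need some j in [0,2] with send, and (¬done ∧ ¬send) at every k in [0,j-1].
  j=0: send false.
  j=1: send holds; (¬done ∧ ¬send) holds at every k in [0,0] → satisfied.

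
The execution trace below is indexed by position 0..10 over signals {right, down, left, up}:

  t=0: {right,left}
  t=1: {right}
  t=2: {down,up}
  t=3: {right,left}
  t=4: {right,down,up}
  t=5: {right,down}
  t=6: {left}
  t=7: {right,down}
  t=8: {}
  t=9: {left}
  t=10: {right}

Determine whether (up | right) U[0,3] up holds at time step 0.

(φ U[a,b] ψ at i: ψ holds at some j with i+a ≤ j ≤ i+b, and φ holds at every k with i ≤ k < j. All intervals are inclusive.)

Need some j in [0,3] with up, and (up | right) at every k in [0,j-1].
  j=0: up false.
  j=1: up false.
  j=2: up holds; (up | right) holds at every k in [0,1] → satisfied.

True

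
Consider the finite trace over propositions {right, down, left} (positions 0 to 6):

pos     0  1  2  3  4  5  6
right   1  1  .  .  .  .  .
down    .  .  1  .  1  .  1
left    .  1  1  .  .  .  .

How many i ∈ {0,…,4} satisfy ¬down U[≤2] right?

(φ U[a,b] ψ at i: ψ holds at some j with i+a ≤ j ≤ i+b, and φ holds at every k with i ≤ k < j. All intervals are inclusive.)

2

Evaluate at each i in [0,4]:
  i=0: ✓ (rhs at j=0)
  i=1: ✓ (rhs at j=1)
  i=2: ✗ (no rhs in [2,4])
  i=3: ✗ (no rhs in [3,5])
  i=4: ✗ (no rhs in [4,6])
Positions where it holds: {0, 1} → 2.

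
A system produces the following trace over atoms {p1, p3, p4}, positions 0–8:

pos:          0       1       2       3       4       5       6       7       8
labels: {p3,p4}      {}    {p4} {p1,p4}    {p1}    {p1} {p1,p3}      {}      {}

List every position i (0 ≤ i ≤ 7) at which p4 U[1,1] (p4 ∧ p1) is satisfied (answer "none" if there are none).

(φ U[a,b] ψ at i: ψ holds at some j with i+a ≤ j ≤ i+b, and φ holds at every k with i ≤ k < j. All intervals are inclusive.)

2

Evaluate at each i in [0,7]:
  i=0: ✗ (no rhs in [1,1])
  i=1: ✗ (no rhs in [2,2])
  i=2: ✓ (rhs at j=3; lhs holds on [2,2])
  i=3: ✗ (no rhs in [4,4])
  i=4: ✗ (no rhs in [5,5])
  i=5: ✗ (no rhs in [6,6])
  i=6: ✗ (no rhs in [7,7])
  i=7: ✗ (no rhs in [8,8])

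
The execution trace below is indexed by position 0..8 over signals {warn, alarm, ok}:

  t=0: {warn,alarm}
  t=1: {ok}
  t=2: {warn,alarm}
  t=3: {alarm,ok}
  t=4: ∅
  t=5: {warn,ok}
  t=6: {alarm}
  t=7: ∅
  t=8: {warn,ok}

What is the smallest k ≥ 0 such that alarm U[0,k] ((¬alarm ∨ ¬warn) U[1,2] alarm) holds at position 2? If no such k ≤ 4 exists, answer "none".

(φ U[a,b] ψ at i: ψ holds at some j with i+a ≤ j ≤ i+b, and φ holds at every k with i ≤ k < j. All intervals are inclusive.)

Need earliest j ≥ 2 with ((¬alarm ∨ ¬warn) U[1,2] alarm), and alarm at every k in [2,j-1].
  j=2: rhs fails.
  j=3: rhs fails.
  j=4: rhs holds; lhs holds on [2,3]. k = 2.

2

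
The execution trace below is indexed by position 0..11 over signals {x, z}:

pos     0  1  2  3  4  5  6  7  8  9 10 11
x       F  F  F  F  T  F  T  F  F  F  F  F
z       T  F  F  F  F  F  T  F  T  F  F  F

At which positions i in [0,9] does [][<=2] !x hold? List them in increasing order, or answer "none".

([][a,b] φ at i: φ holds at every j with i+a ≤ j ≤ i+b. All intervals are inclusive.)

Evaluate at each i in [0,9]:
  i=0: ✓ (all of [0,2])
  i=1: ✓ (all of [1,3])
  i=2: ✗ (fails at j=4)
  i=3: ✗ (fails at j=4)
  i=4: ✗ (fails at j=4)
  i=5: ✗ (fails at j=6)
  i=6: ✗ (fails at j=6)
  i=7: ✓ (all of [7,9])
  i=8: ✓ (all of [8,10])
  i=9: ✓ (all of [9,11])

0, 1, 7, 8, 9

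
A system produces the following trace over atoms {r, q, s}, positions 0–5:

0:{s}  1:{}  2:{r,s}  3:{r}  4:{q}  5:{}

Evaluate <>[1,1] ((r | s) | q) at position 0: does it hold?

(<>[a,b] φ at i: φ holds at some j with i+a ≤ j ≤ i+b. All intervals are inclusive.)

No

Check ((r | s) | q) at each j in [1,1]:
  j=1: false
No position in the window satisfies it → formula fails.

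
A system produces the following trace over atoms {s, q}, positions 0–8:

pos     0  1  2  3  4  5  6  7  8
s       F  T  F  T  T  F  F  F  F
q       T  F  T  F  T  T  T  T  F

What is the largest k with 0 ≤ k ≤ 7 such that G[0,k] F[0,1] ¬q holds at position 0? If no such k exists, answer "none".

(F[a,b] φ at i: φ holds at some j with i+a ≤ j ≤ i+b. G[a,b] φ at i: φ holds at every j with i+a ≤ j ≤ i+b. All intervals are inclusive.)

F[0,1] ¬q must hold from j=0 onward; find where it first fails.
  j=0: holds
  j=1: holds
  j=2: holds
  j=3: holds
  j=4: fails
Holds on [0,3], so largest k = 3.

3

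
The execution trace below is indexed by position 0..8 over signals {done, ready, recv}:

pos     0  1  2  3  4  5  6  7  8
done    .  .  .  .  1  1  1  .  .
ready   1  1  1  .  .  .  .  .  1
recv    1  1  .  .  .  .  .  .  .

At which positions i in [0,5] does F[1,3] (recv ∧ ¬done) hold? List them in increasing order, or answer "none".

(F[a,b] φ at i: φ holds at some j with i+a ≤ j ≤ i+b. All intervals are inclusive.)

Evaluate at each i in [0,5]:
  i=0: ✓ (witness j=1)
  i=1: ✗ (none in [2,4])
  i=2: ✗ (none in [3,5])
  i=3: ✗ (none in [4,6])
  i=4: ✗ (none in [5,7])
  i=5: ✗ (none in [6,8])

0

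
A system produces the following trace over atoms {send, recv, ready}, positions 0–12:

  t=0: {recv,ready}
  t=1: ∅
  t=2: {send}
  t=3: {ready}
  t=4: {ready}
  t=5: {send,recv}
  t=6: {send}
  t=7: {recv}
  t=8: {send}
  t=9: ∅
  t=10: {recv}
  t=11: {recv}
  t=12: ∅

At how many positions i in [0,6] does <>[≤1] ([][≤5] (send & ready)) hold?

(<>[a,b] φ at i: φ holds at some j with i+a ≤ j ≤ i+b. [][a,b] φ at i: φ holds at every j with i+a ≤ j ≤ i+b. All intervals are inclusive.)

Evaluate at each i in [0,6]:
  i=0: ✗ (none in [0,1])
  i=1: ✗ (none in [1,2])
  i=2: ✗ (none in [2,3])
  i=3: ✗ (none in [3,4])
  i=4: ✗ (none in [4,5])
  i=5: ✗ (none in [5,6])
  i=6: ✗ (none in [6,7])
Positions where it holds: {} → 0.

0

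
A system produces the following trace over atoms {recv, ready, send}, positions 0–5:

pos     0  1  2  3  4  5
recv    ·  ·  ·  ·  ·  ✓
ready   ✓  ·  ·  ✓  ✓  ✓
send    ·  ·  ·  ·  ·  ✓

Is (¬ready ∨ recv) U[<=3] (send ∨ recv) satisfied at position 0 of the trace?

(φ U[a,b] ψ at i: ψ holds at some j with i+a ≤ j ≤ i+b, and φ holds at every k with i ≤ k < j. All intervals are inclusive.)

Does not hold

Need some j in [0,3] with (send ∨ recv), and (¬ready ∨ recv) at every k in [0,j-1].
  j=0: (send ∨ recv) false.
  j=1: (send ∨ recv) false.
  j=2: (send ∨ recv) false.
  j=3: (send ∨ recv) false.
No j in the window works → until fails.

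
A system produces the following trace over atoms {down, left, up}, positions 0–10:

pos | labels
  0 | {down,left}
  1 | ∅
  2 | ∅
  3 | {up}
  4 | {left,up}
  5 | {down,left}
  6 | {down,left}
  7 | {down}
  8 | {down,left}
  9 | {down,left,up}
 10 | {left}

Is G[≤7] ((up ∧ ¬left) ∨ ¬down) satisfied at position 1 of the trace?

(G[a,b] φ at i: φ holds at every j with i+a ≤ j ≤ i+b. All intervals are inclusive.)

Does not hold

Check ((up ∧ ¬left) ∨ ¬down) at every j in [1,8]:
  j=1: true
  j=2: true
  j=3: true
  j=4: true
  j=5: false
  j=6: false
  j=7: false
  j=8: false
Fails at j=5 → formula fails.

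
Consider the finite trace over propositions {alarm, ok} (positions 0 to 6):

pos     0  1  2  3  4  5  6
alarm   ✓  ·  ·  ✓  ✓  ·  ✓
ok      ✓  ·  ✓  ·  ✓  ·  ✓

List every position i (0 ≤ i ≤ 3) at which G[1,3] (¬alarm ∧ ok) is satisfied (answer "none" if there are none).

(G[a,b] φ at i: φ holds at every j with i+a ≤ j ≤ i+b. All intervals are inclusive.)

Evaluate at each i in [0,3]:
  i=0: ✗ (fails at j=1)
  i=1: ✗ (fails at j=3)
  i=2: ✗ (fails at j=3)
  i=3: ✗ (fails at j=4)

none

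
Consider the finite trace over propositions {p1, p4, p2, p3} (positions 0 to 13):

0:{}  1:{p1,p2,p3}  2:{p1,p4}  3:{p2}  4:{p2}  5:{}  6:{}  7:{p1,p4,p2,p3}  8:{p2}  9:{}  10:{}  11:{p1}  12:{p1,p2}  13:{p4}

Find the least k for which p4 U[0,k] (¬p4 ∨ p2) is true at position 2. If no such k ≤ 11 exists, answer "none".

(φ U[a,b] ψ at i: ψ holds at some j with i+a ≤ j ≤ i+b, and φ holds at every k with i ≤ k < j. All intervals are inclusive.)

1

Need earliest j ≥ 2 with (¬p4 ∨ p2), and p4 at every k in [2,j-1].
  j=2: rhs fails.
  j=3: rhs holds; lhs holds on [2,2]. k = 1.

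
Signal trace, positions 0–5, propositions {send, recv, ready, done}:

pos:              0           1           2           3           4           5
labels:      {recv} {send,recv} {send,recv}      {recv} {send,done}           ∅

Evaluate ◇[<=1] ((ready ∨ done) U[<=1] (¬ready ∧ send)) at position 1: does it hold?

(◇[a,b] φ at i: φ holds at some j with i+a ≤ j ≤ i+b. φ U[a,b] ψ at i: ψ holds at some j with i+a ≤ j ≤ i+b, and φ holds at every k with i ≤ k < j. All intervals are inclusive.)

Check ((ready ∨ done) U[<=1] (¬ready ∧ send)) at each j in [1,2]:
  j=1: holds
  j=2: holds
Found at j=1 → formula holds.

Yes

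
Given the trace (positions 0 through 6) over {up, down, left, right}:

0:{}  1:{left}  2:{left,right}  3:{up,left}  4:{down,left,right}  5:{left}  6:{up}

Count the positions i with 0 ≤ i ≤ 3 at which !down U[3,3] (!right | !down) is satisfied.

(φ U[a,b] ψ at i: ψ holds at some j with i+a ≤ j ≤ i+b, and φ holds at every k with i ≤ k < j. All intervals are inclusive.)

Evaluate at each i in [0,3]:
  i=0: ✓ (rhs at j=3; lhs holds on [0,2])
  i=1: ✗ (no rhs in [4,4])
  i=2: ✗ (lhs fails at k=4 before rhs at j=5)
  i=3: ✗ (lhs fails at k=4 before rhs at j=6)
Positions where it holds: {0} → 1.

1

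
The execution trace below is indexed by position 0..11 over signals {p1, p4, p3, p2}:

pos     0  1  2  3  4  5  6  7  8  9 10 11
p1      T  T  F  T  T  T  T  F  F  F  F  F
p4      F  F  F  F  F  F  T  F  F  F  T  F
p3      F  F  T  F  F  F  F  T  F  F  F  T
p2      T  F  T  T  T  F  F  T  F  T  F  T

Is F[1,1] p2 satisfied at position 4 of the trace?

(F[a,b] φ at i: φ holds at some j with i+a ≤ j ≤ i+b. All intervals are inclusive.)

Does not hold

Check p2 at each j in [5,5]:
  j=5: false
No position in the window satisfies it → formula fails.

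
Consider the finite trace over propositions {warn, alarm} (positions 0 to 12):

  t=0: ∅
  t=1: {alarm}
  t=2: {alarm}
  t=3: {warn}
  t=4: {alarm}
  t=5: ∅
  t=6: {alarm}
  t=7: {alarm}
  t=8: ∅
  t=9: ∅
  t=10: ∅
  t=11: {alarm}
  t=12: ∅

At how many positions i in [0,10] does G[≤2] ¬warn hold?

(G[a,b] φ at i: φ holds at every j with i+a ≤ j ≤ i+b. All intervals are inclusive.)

Evaluate at each i in [0,10]:
  i=0: ✓ (all of [0,2])
  i=1: ✗ (fails at j=3)
  i=2: ✗ (fails at j=3)
  i=3: ✗ (fails at j=3)
  i=4: ✓ (all of [4,6])
  i=5: ✓ (all of [5,7])
  i=6: ✓ (all of [6,8])
  i=7: ✓ (all of [7,9])
  i=8: ✓ (all of [8,10])
  i=9: ✓ (all of [9,11])
  i=10: ✓ (all of [10,12])
Positions where it holds: {0, 4, 5, 6, 7, 8, 9, 10} → 8.

8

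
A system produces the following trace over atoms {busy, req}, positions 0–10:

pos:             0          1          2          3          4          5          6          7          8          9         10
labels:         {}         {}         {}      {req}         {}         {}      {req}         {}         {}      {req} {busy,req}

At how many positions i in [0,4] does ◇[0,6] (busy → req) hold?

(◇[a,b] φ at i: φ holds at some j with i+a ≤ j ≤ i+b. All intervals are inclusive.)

Evaluate at each i in [0,4]:
  i=0: ✓ (witness j=0)
  i=1: ✓ (witness j=1)
  i=2: ✓ (witness j=2)
  i=3: ✓ (witness j=3)
  i=4: ✓ (witness j=4)
Positions where it holds: {0, 1, 2, 3, 4} → 5.

5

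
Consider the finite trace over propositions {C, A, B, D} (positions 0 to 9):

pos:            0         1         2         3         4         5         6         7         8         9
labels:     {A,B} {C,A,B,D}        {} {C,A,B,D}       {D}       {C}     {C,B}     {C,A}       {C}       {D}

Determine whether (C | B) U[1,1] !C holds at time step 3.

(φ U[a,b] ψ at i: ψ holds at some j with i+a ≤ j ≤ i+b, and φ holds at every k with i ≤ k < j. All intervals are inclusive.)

Need some j in [4,4] with !C, and (C | B) at every k in [3,j-1].
  j=4: !C holds; (C | B) holds at every k in [3,3] → satisfied.

Holds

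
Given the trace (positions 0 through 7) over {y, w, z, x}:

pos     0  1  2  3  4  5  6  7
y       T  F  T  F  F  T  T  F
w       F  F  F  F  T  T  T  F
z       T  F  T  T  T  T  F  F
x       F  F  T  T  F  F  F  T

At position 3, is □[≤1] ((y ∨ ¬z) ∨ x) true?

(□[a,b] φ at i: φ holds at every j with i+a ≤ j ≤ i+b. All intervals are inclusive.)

Check ((y ∨ ¬z) ∨ x) at every j in [3,4]:
  j=3: true
  j=4: false
Fails at j=4 → formula fails.

Does not hold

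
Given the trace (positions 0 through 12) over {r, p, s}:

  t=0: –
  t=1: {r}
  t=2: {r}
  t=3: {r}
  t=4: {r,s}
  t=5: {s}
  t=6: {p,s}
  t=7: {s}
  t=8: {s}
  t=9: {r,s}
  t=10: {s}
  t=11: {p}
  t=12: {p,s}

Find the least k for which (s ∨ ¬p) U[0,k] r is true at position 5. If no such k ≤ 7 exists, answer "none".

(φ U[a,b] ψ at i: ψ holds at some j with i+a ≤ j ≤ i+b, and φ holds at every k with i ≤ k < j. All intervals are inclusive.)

4

Need earliest j ≥ 5 with r, and (s ∨ ¬p) at every k in [5,j-1].
  j=5: rhs fails.
  j=6: rhs fails.
  j=7: rhs fails.
  j=8: rhs fails.
  j=9: rhs holds; lhs holds on [5,8]. k = 4.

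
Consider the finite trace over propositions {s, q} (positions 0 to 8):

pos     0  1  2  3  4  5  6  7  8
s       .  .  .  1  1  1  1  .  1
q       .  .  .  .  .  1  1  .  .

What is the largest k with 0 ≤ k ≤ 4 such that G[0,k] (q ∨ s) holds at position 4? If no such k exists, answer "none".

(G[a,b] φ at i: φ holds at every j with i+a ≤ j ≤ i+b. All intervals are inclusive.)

2

(q ∨ s) must hold from j=4 onward; find where it first fails.
  j=4: holds
  j=5: holds
  j=6: holds
  j=7: fails
Holds on [4,6], so largest k = 2.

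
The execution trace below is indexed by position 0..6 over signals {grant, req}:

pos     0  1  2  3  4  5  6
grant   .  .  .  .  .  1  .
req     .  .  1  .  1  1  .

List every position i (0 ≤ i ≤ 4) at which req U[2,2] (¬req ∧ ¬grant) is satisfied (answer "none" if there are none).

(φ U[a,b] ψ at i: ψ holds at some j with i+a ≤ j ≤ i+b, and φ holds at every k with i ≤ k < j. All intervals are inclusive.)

Evaluate at each i in [0,4]:
  i=0: ✗ (no rhs in [2,2])
  i=1: ✗ (lhs fails at k=1 before rhs at j=3)
  i=2: ✗ (no rhs in [4,4])
  i=3: ✗ (no rhs in [5,5])
  i=4: ✓ (rhs at j=6; lhs holds on [4,5])

4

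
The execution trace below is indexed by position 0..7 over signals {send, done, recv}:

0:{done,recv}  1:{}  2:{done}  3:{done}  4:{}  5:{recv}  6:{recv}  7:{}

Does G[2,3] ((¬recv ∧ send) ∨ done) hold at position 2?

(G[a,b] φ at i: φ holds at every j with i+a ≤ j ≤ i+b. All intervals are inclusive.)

False

Check ((¬recv ∧ send) ∨ done) at every j in [4,5]:
  j=4: false
  j=5: false
Fails at j=4 → formula fails.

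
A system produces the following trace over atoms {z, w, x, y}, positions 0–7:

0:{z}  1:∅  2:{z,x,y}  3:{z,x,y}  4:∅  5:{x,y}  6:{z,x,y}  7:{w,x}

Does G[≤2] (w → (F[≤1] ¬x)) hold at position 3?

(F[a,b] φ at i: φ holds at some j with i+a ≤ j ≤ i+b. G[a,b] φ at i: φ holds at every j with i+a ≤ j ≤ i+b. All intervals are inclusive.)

Check (w → (F[≤1] ¬x)) at every j in [3,5]:
  j=3: antecedent false → ✓
  j=4: antecedent false → ✓
  j=5: antecedent false → ✓
All positions satisfy it → formula holds.

Yes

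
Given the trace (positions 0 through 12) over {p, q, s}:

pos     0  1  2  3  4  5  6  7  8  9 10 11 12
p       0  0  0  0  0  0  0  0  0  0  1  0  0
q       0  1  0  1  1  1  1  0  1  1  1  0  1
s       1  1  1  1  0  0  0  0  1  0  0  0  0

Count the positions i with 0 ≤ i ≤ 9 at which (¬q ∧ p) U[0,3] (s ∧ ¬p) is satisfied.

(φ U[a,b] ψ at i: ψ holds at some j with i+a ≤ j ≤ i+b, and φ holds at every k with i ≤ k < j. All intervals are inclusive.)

Evaluate at each i in [0,9]:
  i=0: ✓ (rhs at j=0)
  i=1: ✓ (rhs at j=1)
  i=2: ✓ (rhs at j=2)
  i=3: ✓ (rhs at j=3)
  i=4: ✗ (no rhs in [4,7])
  i=5: ✗ (lhs fails at k=5 before rhs at j=8)
  i=6: ✗ (lhs fails at k=6 before rhs at j=8)
  i=7: ✗ (lhs fails at k=7 before rhs at j=8)
  i=8: ✓ (rhs at j=8)
  i=9: ✗ (no rhs in [9,12])
Positions where it holds: {0, 1, 2, 3, 8} → 5.

5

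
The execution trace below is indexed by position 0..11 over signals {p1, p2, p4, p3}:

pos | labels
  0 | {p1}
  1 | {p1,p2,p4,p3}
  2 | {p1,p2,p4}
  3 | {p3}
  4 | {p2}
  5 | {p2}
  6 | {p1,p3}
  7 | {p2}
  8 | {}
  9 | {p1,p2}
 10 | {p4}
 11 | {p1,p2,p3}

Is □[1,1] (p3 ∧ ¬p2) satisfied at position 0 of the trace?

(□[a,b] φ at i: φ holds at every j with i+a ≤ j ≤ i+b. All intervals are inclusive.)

Does not hold

Check (p3 ∧ ¬p2) at every j in [1,1]:
  j=1: false
Fails at j=1 → formula fails.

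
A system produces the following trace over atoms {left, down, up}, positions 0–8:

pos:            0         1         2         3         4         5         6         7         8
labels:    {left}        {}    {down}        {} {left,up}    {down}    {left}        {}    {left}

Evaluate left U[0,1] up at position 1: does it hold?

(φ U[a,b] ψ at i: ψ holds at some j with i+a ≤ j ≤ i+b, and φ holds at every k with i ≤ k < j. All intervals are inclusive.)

Does not hold

Need some j in [1,2] with up, and left at every k in [1,j-1].
  j=1: up false.
  j=2: up false.
No j in the window works → until fails.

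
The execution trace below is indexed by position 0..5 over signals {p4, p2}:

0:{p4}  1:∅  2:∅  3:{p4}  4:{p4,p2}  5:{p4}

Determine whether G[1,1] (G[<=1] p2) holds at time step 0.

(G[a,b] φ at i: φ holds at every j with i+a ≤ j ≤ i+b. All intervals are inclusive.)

Check G[<=1] p2 at every j in [1,1]:
  j=1: fails at 1
Fails at j=1 → formula fails.

False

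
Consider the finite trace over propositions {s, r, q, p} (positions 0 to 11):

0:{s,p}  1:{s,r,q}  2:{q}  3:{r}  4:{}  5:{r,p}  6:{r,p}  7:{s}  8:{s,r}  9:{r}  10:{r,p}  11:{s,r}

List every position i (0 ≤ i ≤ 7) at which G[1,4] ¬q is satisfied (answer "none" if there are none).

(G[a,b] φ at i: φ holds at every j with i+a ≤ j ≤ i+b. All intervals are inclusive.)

Evaluate at each i in [0,7]:
  i=0: ✗ (fails at j=1)
  i=1: ✗ (fails at j=2)
  i=2: ✓ (all of [3,6])
  i=3: ✓ (all of [4,7])
  i=4: ✓ (all of [5,8])
  i=5: ✓ (all of [6,9])
  i=6: ✓ (all of [7,10])
  i=7: ✓ (all of [8,11])

2, 3, 4, 5, 6, 7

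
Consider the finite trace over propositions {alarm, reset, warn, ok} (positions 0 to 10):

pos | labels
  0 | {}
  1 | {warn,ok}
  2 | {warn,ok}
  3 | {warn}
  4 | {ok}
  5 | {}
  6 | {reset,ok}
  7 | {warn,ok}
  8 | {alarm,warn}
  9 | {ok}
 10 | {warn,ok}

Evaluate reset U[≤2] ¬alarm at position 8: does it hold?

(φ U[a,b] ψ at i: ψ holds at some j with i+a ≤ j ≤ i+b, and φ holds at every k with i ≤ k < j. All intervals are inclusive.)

No

Need some j in [8,10] with ¬alarm, and reset at every k in [8,j-1].
  j=8: ¬alarm false.
  j=9: ¬alarm holds, but reset fails at k=8 → not this j.
  j=10: ¬alarm holds, but reset fails at k=8 → not this j.
No j in the window works → until fails.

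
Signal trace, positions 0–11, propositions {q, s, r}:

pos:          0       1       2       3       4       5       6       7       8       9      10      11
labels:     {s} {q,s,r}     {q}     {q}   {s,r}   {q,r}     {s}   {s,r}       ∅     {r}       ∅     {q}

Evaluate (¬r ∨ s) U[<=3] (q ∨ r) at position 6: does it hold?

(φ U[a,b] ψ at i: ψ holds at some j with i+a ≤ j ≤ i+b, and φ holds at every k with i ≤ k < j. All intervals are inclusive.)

Need some j in [6,9] with (q ∨ r), and (¬r ∨ s) at every k in [6,j-1].
  j=6: (q ∨ r) false.
  j=7: (q ∨ r) holds; (¬r ∨ s) holds at every k in [6,6] → satisfied.

Yes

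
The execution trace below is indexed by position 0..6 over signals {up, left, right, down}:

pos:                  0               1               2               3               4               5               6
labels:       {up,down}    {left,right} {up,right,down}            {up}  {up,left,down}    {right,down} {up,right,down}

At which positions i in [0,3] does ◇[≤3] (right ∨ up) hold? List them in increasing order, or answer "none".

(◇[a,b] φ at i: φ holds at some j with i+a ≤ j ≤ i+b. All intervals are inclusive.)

0, 1, 2, 3

Evaluate at each i in [0,3]:
  i=0: ✓ (witness j=0)
  i=1: ✓ (witness j=1)
  i=2: ✓ (witness j=2)
  i=3: ✓ (witness j=3)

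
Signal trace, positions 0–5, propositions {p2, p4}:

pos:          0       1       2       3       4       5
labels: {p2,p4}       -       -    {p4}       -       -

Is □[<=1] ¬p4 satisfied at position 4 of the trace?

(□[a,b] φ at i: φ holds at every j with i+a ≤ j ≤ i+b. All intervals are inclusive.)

Holds

Check ¬p4 at every j in [4,5]:
  j=4: true
  j=5: true
All positions satisfy it → formula holds.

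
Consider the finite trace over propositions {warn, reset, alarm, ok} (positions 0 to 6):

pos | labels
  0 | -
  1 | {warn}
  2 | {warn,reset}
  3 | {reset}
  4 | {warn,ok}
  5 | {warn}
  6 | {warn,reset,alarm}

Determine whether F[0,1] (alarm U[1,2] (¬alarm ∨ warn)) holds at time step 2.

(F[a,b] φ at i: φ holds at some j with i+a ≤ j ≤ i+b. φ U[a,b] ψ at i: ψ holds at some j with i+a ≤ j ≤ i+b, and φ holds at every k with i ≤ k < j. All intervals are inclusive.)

Check (alarm U[1,2] (¬alarm ∨ warn)) at each j in [2,3]:
  j=2: fails
  j=3: fails
No position in the window satisfies it → formula fails.

False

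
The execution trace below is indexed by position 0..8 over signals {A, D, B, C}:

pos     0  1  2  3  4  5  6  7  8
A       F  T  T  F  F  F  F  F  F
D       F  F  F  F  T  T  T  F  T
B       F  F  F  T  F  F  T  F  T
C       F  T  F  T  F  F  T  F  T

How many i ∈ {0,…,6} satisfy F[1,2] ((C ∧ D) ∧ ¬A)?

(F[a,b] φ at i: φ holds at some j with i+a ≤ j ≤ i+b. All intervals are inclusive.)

Evaluate at each i in [0,6]:
  i=0: ✗ (none in [1,2])
  i=1: ✗ (none in [2,3])
  i=2: ✗ (none in [3,4])
  i=3: ✗ (none in [4,5])
  i=4: ✓ (witness j=6)
  i=5: ✓ (witness j=6)
  i=6: ✓ (witness j=8)
Positions where it holds: {4, 5, 6} → 3.

3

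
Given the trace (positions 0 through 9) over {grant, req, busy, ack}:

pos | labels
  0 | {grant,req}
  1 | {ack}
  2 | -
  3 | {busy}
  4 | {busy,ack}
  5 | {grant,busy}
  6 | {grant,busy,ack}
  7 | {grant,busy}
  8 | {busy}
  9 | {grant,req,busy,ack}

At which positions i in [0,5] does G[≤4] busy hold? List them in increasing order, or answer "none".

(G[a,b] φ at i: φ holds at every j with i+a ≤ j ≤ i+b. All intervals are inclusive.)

3, 4, 5

Evaluate at each i in [0,5]:
  i=0: ✗ (fails at j=0)
  i=1: ✗ (fails at j=1)
  i=2: ✗ (fails at j=2)
  i=3: ✓ (all of [3,7])
  i=4: ✓ (all of [4,8])
  i=5: ✓ (all of [5,9])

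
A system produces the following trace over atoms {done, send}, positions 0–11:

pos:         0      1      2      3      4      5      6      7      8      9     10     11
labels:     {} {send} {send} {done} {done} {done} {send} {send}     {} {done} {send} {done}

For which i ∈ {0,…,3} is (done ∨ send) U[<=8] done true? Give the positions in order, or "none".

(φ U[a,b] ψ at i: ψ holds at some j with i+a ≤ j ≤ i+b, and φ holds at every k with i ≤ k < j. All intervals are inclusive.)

1, 2, 3

Evaluate at each i in [0,3]:
  i=0: ✗ (lhs fails at k=0 before rhs at j=3)
  i=1: ✓ (rhs at j=3; lhs holds on [1,2])
  i=2: ✓ (rhs at j=3; lhs holds on [2,2])
  i=3: ✓ (rhs at j=3)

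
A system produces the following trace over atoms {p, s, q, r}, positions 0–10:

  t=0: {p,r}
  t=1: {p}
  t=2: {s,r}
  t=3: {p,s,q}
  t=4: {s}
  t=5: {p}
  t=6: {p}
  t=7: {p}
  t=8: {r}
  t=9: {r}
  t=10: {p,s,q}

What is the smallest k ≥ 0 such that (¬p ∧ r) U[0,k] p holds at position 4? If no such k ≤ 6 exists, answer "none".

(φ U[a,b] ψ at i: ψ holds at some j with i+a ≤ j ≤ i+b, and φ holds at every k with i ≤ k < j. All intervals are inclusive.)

Need earliest j ≥ 4 with p, and (¬p ∧ r) at every k in [4,j-1].
  j=4: rhs fails.
  j=5: rhs holds but lhs fails at k=4.
  j=6: rhs holds but lhs fails at k=4.
  j=7: rhs holds but lhs fails at k=4.
  j=8: rhs fails.
  j=9: rhs fails.
  j=10: rhs holds but lhs fails at k=4.
No witness within the range → none.

none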